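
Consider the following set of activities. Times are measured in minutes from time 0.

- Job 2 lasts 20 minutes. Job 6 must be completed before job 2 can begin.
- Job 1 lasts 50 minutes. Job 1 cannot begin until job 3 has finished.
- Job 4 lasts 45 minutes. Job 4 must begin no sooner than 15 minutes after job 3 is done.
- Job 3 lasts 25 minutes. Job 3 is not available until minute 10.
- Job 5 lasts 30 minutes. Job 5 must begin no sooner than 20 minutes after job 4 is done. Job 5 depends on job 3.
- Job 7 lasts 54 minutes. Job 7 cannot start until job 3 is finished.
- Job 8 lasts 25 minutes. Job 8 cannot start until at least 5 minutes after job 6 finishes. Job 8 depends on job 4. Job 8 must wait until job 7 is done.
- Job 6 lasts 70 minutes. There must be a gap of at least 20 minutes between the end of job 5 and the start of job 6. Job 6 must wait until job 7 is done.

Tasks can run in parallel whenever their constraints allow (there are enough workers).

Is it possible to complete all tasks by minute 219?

No

After its own release at minute 10, job 3 can start at minute 10 and finishes at minute 35.
Job 7 cannot begin until job 3 (finishes minute 35). It runs from minute 35 to 35 + 54 = minute 89.
Job 4 cannot begin until job 3 (finishes minute 35, plus 15-minute gap → minute 50). It runs from minute 50 to 50 + 45 = minute 95.
Job 5 has to wait for job 4 (finishes minute 95, plus 20-minute gap → minute 115); job 3 (finishes minute 35). The latest of these is minute 115, so job 5 runs minute 115 to 115 + 30 = minute 145.
For job 6: job 5 (finishes minute 145, plus 20-minute gap → minute 165); job 7 (finishes minute 89). Taking the maximum gives a start of minute 165, and it finishes at 165 + 70 = minute 235.
Job 8 needs all of job 6 (finishes minute 235, plus 5-minute gap → minute 240); job 4 (finishes minute 95); job 7 (finishes minute 89). That puts its earliest start at minute 240; it finishes at 240 + 25 = minute 265.
Job 2 waits on job 6 (finishes minute 235), so it starts at minute 235 and finishes at 235 + 20 = minute 255.
After job 3 (finishes minute 35), job 1 can start at minute 35 and finishes at minute 85.
The earliest everything can be done is minute 265, which is after the deadline of 219, so it is not possible.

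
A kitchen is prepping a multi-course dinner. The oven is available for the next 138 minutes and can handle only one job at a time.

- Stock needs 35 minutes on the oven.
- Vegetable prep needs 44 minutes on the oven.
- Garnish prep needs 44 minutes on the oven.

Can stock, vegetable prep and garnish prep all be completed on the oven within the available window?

Running back to back, the jobs need 35 + 44 + 44 = 123 minutes on the oven.
Since 123 ≤ 138, they fit within the window.

Yes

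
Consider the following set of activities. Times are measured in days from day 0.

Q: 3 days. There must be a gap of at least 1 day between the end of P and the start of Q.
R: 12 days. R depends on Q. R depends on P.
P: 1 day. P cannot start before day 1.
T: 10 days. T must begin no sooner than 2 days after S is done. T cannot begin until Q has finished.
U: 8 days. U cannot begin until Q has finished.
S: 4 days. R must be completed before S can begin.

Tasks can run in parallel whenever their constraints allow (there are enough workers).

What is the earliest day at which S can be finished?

P cannot begin until its own release at day 1. It runs from day 1 to 1 + 1 = day 2.
Q waits on P (finishes day 2, plus 1-day gap → day 3), so it starts at day 3 and finishes at 3 + 3 = day 6.
For R: Q (finishes day 6); P (finishes day 2). Taking the maximum gives a start of day 6, and it finishes at 6 + 12 = day 18.
S cannot begin until R (finishes day 18). It runs from day 18 to 18 + 4 = day 22.

22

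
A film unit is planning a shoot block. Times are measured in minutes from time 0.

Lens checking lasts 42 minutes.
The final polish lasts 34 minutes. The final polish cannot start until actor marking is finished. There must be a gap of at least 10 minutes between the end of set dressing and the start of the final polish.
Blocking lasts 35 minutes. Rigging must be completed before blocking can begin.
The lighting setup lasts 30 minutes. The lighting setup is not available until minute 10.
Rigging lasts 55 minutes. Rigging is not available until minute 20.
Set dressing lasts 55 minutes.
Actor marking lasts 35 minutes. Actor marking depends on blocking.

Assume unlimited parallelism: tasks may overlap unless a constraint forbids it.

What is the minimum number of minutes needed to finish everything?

179

Nothing blocks lens checking, so it runs from minute 0 to minute 42.
The lighting setup waits on its own release at minute 10, so it starts at minute 10 and finishes at 10 + 30 = minute 40.
Nothing blocks set dressing, so it runs from minute 0 to minute 55.
Rigging cannot begin until its own release at minute 20. It runs from minute 20 to 20 + 55 = minute 75.
Blocking waits on rigging (finishes minute 75), so it starts at minute 75 and finishes at 75 + 35 = minute 110.
Actor marking waits on blocking (finishes minute 110), so it starts at minute 110 and finishes at 110 + 35 = minute 145.
The final polish needs all of actor marking (finishes minute 145); set dressing (finishes minute 55, plus 10-minute gap → minute 65). That puts its earliest start at minute 145; it finishes at 145 + 34 = minute 179.
All tasks are finished once the last one completes. Finish times: Rigging at 75, Set dressing at 55, The lighting setup at 40, Lens checking at 42, Blocking at 110, Actor marking at 145, The final polish at 179. The latest is minute 179.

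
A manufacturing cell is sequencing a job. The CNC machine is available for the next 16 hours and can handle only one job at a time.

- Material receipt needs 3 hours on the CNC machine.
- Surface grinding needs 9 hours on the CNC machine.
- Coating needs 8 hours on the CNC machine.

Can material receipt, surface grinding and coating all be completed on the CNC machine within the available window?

No

Running back to back, the jobs need 3 + 9 + 8 = 20 hours on the CNC machine.
Since 20 > 16, they cannot all fit.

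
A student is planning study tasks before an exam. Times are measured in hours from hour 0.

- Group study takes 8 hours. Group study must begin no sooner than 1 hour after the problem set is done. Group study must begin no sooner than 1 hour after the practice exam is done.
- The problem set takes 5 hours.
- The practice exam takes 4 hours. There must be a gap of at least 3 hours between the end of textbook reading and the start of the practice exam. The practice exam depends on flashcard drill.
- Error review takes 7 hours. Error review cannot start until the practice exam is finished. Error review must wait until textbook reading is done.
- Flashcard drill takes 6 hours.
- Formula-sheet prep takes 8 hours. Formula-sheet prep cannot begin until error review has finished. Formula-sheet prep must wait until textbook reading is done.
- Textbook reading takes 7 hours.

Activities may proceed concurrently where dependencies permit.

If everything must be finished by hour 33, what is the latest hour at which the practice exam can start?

Formula-sheet prep must finish by hour 33; it takes 8 hours, so it must start by 33 − 8 = hour 25.
Error review has to be done before formula-sheet prep (must start by hour 25). That means finishing by hour 25, i.e. starting by 25 − 7 = hour 18.
Group study must finish by hour 33; it takes 8 hours, so it must start by 33 − 8 = hour 25.
The practice exam has several dependents: error review (must start by hour 18); group study (must start by hour 25, minus 1-hour gap → hour 24). The earliest of those limits is hour 18, so the practice exam must start by 18 − 4 = hour 14.

14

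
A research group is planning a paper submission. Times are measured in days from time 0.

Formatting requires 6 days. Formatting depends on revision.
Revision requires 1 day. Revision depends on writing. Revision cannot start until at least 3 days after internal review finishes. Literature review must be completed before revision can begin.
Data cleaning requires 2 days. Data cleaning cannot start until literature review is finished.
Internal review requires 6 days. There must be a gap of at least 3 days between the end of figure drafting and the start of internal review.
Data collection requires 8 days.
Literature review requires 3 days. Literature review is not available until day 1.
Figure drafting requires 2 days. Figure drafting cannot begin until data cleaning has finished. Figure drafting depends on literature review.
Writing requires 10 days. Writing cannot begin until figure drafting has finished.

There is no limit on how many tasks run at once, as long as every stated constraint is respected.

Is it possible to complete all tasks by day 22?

No

Data collection has no prerequisites, so it starts at day 0 and finishes at day 8.
After its own release at day 1, literature review can start at day 1 and finishes at day 4.
Data cleaning cannot begin until literature review (finishes day 4). It runs from day 4 to 4 + 2 = day 6.
Figure drafting has to wait for data cleaning (finishes day 6); literature review (finishes day 4). The latest of these is day 6, so figure drafting runs day 6 to 6 + 2 = day 8.
After figure drafting (finishes day 8, plus 3-day gap → day 11), internal review can start at day 11 and finishes at day 17.
After figure drafting (finishes day 8), writing can start at day 8 and finishes at day 18.
For revision: writing (finishes day 18); internal review (finishes day 17, plus 3-day gap → day 20); literature review (finishes day 4). Taking the maximum gives a start of day 20, and it finishes at 20 + 1 = day 21.
Formatting cannot begin until revision (finishes day 21). It runs from day 21 to 21 + 6 = day 27.
The earliest everything can be done is day 27, which is after the deadline of 22, so it is not possible.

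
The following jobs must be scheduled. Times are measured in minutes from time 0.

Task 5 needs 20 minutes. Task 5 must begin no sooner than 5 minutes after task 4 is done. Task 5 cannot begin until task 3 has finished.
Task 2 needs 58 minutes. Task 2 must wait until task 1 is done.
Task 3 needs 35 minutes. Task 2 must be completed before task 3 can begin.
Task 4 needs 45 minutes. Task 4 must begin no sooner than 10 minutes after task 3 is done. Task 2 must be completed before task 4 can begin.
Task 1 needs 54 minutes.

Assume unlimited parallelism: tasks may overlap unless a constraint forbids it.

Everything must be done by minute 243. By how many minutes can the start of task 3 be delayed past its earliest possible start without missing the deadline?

Nothing blocks task 1, so it runs from minute 0 to minute 54.
Task 2 waits on task 1 (finishes minute 54), so it starts at minute 54 and finishes at 54 + 58 = minute 112.
Task 3 cannot begin until task 2 (finishes minute 112). It runs from minute 112 to 112 + 35 = minute 147.

Working backward from the deadline:
To finish by minute 243, task 5 (duration 20) must start no later than minute 223.
Task 4 feeds into task 5 (must start by minute 223, minus 5-minute gap → minute 218); so task 4 must finish by minute 218 and therefore start by minute 173.
For task 3: task 4 (must start by minute 173, minus 10-minute gap → minute 163); task 5 (must start by minute 223). The most restrictive is minute 163; with a 35-minute duration, task 3 must start by minute 128.
So task 3 can start as early as minute 112 and as late as minute 128, giving 128 − 112 = 16 minutes of slack.

16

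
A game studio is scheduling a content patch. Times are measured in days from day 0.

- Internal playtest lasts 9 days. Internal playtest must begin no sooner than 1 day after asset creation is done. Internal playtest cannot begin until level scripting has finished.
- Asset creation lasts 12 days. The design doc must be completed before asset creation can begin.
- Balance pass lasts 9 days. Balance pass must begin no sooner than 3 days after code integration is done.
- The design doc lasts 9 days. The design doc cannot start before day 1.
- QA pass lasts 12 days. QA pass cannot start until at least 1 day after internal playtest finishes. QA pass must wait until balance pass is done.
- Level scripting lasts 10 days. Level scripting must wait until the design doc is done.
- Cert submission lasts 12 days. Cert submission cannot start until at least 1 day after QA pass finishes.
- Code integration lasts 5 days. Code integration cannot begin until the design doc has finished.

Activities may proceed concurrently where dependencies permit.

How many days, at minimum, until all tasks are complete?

58

The design doc waits on its own release at day 1, so it starts at day 1 and finishes at 1 + 9 = day 10.
Code integration cannot begin until the design doc (finishes day 10). It runs from day 10 to 10 + 5 = day 15.
After code integration (finishes day 15, plus 3-day gap → day 18), balance pass can start at day 18 and finishes at day 27.
Level scripting waits on the design doc (finishes day 10), so it starts at day 10 and finishes at 10 + 10 = day 20.
Asset creation cannot begin until the design doc (finishes day 10). It runs from day 10 to 10 + 12 = day 22.
Internal playtest needs all of asset creation (finishes day 22, plus 1-day gap → day 23); level scripting (finishes day 20). That puts its earliest start at day 23; it finishes at 23 + 9 = day 32.
QA pass cannot start until internal playtest (finishes day 32, plus 1-day gap → day 33); balance pass (finishes day 27). The controlling bound is day 33, so QA pass finishes at 33 + 12 = day 45.
Cert submission waits on QA pass (finishes day 45, plus 1-day gap → day 46), so it starts at day 46 and finishes at 46 + 12 = day 58.
All tasks are finished once the last one completes. Finish times: The design doc at 10, Asset creation at 22, Level scripting at 20, Code integration at 15, Internal playtest at 32, Balance pass at 27, QA pass at 45, Cert submission at 58. The latest is day 58.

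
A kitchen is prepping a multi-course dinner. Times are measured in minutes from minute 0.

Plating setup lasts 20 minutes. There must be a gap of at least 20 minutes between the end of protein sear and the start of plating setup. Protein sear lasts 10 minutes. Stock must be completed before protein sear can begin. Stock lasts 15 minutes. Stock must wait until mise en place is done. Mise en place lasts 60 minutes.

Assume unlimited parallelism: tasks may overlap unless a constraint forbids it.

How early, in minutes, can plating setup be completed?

Mise en place has no prerequisites, so it starts at minute 0 and finishes at minute 60.
After mise en place (finishes minute 60), stock can start at minute 60 and finishes at minute 75.
Protein sear waits on stock (finishes minute 75), so it starts at minute 75 and finishes at 75 + 10 = minute 85.
Plating setup cannot begin until protein sear (finishes minute 85, plus 20-minute gap → minute 105). It runs from minute 105 to 105 + 20 = minute 125.

125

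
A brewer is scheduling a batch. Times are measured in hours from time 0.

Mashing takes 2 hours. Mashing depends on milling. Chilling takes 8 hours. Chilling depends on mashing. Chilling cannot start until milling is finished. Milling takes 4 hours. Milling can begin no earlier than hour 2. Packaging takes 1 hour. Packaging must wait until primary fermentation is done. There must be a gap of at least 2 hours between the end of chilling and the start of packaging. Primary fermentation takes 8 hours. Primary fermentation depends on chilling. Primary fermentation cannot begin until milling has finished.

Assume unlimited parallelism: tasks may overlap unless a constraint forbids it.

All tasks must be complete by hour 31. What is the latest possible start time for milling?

To finish by hour 31, packaging (duration 1) must start no later than hour 30.
Primary fermentation must finish before packaging (must start by hour 30). With an 8-hour duration, primary fermentation must start by 30 − 8 = hour 22.
Chilling has several dependents: primary fermentation (must start by hour 22); packaging (must start by hour 30, minus 2-hour gap → hour 28). The earliest of those limits is hour 22, so chilling must start by 22 − 8 = hour 14.
Mashing must finish before chilling (must start by hour 14). With a 2-hour duration, mashing must start by 14 − 2 = hour 12.
For milling: mashing (must start by hour 12); chilling (must start by hour 14); primary fermentation (must start by hour 22). The most restrictive is hour 12; with a 4-hour duration, milling must start by hour 8.

8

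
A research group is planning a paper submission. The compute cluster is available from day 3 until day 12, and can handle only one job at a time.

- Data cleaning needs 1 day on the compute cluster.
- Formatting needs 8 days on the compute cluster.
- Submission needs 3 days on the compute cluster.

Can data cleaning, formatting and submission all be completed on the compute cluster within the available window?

The compute cluster window is 12 − 3 = 9 days.
Running back to back, the jobs need 1 + 8 + 3 = 12 days on the compute cluster.
Since 12 > 9, they cannot all fit.

No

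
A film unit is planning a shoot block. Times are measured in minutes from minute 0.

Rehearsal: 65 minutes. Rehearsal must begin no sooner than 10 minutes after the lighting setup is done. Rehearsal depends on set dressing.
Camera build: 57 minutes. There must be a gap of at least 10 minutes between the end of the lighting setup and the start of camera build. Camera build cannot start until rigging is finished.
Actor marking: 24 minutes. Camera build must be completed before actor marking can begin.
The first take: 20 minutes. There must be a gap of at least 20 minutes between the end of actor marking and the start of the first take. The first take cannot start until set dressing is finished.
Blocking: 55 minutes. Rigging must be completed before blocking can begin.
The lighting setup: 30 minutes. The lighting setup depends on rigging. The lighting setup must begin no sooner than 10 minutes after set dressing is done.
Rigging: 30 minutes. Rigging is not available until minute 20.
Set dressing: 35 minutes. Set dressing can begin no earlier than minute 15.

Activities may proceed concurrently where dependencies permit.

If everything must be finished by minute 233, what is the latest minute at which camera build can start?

112

To finish by minute 233, the first take (duration 20) must start no later than minute 213.
Actor marking feeds into the first take (must start by minute 213, minus 20-minute gap → minute 193); so actor marking must finish by minute 193 and therefore start by minute 169.
Camera build has to be done before actor marking (must start by minute 169). That means finishing by minute 169, i.e. starting by 169 − 57 = minute 112.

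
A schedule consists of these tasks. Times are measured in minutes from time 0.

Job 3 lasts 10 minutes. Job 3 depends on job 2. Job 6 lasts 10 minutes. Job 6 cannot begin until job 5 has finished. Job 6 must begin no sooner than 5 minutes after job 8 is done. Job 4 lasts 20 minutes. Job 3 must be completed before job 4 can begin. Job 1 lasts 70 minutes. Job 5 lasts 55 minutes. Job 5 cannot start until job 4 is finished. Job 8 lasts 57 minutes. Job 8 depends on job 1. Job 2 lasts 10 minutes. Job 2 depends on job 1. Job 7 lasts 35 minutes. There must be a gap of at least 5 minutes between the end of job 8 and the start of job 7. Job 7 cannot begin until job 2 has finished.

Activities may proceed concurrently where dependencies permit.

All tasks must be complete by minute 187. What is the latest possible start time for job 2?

82

To finish by minute 187, job 6 (duration 10) must start no later than minute 177.
Job 5 feeds into job 6 (must start by minute 177); so job 5 must finish by minute 177 and therefore start by minute 122.
Job 4 feeds into job 5 (must start by minute 122); so job 4 must finish by minute 122 and therefore start by minute 102.
Job 3 has to be done before job 4 (must start by minute 102). That means finishing by minute 102, i.e. starting by 102 − 10 = minute 92.
Job 7 has no dependents, so it just needs to finish by minute 187. Starting by 187 − 35 = minute 152 achieves that.
Job 2 has several dependents: job 3 (must start by minute 92); job 7 (must start by minute 152). The earliest of those limits is minute 92, so job 2 must start by 92 − 10 = minute 82.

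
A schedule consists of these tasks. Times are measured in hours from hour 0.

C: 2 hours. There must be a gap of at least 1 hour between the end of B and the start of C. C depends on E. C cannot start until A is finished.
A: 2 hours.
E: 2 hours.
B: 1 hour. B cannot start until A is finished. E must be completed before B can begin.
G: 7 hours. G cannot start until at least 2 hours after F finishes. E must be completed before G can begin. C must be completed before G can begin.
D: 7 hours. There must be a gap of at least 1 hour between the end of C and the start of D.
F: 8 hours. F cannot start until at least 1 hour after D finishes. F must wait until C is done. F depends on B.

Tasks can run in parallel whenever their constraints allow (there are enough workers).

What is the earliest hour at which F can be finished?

E has no prerequisites, so it starts at hour 0 and finishes at hour 2.
A has no prerequisites, so it starts at hour 0 and finishes at hour 2.
For B: A (finishes hour 2); E (finishes hour 2). Taking the maximum gives a start of hour 2, and it finishes at 2 + 1 = hour 3.
C has to wait for B (finishes hour 3, plus 1-hour gap → hour 4); E (finishes hour 2); A (finishes hour 2). The latest of these is hour 4, so C runs hour 4 to 4 + 2 = hour 6.
After C (finishes hour 6, plus 1-hour gap → hour 7), D can start at hour 7 and finishes at hour 14.
F has to wait for D (finishes hour 14, plus 1-hour gap → hour 15); C (finishes hour 6); B (finishes hour 3). The latest of these is hour 15, so F runs hour 15 to 15 + 8 = hour 23.

23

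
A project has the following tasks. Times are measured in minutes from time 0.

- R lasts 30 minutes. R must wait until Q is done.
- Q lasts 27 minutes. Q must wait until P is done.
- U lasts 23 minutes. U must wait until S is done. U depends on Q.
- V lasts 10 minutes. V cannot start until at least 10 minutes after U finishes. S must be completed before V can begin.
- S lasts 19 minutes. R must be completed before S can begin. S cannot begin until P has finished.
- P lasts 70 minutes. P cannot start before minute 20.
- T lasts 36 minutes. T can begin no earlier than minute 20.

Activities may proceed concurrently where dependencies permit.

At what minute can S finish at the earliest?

After its own release at minute 20, P can start at minute 20 and finishes at minute 90.
After P (finishes minute 90), Q can start at minute 90 and finishes at minute 117.
R cannot begin until Q (finishes minute 117). It runs from minute 117 to 117 + 30 = minute 147.
S needs all of R (finishes minute 147); P (finishes minute 90). That puts its earliest start at minute 147; it finishes at 147 + 19 = minute 166.

166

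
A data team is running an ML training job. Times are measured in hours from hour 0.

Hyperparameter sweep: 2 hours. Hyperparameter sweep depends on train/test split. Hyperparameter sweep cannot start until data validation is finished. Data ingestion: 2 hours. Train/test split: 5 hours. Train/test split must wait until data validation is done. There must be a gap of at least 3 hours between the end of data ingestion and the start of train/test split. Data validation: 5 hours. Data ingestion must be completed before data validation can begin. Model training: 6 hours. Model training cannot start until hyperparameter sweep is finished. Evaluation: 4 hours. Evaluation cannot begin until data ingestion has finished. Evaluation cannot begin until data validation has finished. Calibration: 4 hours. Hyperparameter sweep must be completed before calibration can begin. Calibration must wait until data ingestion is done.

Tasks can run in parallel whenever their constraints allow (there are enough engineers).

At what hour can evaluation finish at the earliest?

Data ingestion can start immediately at hour 0; it finishes at hour 2.
Data validation waits on data ingestion (finishes hour 2), so it starts at hour 2 and finishes at 2 + 5 = hour 7.
Evaluation has to wait for data ingestion (finishes hour 2); data validation (finishes hour 7). The latest of these is hour 7, so evaluation runs hour 7 to 7 + 4 = hour 11.

11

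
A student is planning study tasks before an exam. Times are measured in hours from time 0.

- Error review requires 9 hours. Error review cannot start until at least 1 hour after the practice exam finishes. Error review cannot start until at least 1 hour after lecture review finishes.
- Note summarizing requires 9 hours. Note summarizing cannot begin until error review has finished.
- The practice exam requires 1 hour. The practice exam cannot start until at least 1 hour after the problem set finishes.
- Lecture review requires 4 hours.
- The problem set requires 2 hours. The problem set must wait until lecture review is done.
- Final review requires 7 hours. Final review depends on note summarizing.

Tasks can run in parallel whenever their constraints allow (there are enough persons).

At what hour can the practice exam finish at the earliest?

Lecture review has no prerequisites, so it starts at hour 0 and finishes at hour 4.
After lecture review (finishes hour 4), the problem set can start at hour 4 and finishes at hour 6.
The practice exam cannot begin until the problem set (finishes hour 6, plus 1-hour gap → hour 7). It runs from hour 7 to 7 + 1 = hour 8.

8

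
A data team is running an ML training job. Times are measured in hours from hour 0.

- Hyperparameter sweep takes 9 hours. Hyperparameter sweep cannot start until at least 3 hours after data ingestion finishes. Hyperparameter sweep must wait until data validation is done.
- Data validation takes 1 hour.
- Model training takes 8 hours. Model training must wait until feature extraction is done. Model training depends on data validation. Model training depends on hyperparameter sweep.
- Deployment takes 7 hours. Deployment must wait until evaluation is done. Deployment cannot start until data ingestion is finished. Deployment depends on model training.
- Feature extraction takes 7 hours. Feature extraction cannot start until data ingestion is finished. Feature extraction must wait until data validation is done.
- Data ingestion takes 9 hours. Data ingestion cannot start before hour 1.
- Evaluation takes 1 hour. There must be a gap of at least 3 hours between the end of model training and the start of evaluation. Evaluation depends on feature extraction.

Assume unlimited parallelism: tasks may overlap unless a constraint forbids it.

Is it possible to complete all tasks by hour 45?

Data validation has no prerequisites, so it starts at hour 0 and finishes at hour 1.
Data ingestion cannot begin until its own release at hour 1. It runs from hour 1 to 1 + 9 = hour 10.
Hyperparameter sweep cannot start until data ingestion (finishes hour 10, plus 3-hour gap → hour 13); data validation (finishes hour 1). The controlling bound is hour 13, so hyperparameter sweep finishes at 13 + 9 = hour 22.
Feature extraction has to wait for data ingestion (finishes hour 10); data validation (finishes hour 1). The latest of these is hour 10, so feature extraction runs hour 10 to 10 + 7 = hour 17.
Model training cannot start until feature extraction (finishes hour 17); data validation (finishes hour 1); hyperparameter sweep (finishes hour 22). The controlling bound is hour 22, so model training finishes at 22 + 8 = hour 30.
For evaluation: model training (finishes hour 30, plus 3-hour gap → hour 33); feature extraction (finishes hour 17). Taking the maximum gives a start of hour 33, and it finishes at 33 + 1 = hour 34.
Deployment needs all of evaluation (finishes hour 34); data ingestion (finishes hour 10); model training (finishes hour 30). That puts its earliest start at hour 34; it finishes at 34 + 7 = hour 41.
Every task is finished by hour 41, which is no later than the deadline of 45, so the schedule is feasible.

Yes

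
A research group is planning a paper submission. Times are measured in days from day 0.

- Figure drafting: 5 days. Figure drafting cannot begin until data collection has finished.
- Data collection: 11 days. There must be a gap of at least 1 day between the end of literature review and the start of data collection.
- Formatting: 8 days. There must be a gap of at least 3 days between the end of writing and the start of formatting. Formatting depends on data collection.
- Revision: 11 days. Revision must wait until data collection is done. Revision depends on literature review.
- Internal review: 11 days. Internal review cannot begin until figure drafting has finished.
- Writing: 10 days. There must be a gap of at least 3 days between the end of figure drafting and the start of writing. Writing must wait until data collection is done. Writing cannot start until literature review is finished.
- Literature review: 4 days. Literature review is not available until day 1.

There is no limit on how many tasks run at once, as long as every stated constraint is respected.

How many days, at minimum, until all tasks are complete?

46

After its own release at day 1, literature review can start at day 1 and finishes at day 5.
Data collection waits on literature review (finishes day 5, plus 1-day gap → day 6), so it starts at day 6 and finishes at 6 + 11 = day 17.
For revision: data collection (finishes day 17); literature review (finishes day 5). Taking the maximum gives a start of day 17, and it finishes at 17 + 11 = day 28.
After data collection (finishes day 17), figure drafting can start at day 17 and finishes at day 22.
After figure drafting (finishes day 22), internal review can start at day 22 and finishes at day 33.
Writing has to wait for figure drafting (finishes day 22, plus 3-day gap → day 25); data collection (finishes day 17); literature review (finishes day 5). The latest of these is day 25, so writing runs day 25 to 25 + 10 = day 35.
Formatting cannot start until writing (finishes day 35, plus 3-day gap → day 38); data collection (finishes day 17). The controlling bound is day 38, so formatting finishes at 38 + 8 = day 46.
All tasks are finished once the last one completes. Finish times: Literature review at 5, Data collection at 17, Figure drafting at 22, Writing at 35, Internal review at 33, Revision at 28, Formatting at 46. The latest is day 46.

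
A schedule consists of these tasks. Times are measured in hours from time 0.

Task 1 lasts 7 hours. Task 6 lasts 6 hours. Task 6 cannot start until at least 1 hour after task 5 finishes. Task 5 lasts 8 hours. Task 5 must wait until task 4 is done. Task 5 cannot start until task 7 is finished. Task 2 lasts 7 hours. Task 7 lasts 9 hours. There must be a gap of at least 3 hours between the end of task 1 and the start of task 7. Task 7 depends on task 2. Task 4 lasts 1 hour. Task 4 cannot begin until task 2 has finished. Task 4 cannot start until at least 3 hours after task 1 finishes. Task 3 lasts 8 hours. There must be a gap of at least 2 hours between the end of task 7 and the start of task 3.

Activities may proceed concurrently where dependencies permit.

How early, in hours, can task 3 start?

21

Nothing blocks task 2, so it runs from hour 0 to hour 7.
Nothing blocks task 1, so it runs from hour 0 to hour 7.
Task 7 needs all of task 1 (finishes hour 7, plus 3-hour gap → hour 10); task 2 (finishes hour 7). That puts its earliest start at hour 10; it finishes at 10 + 9 = hour 19.
Task 3 waits on task 7 (finishes hour 19, plus 2-hour gap → hour 21), so the earliest it can start is hour 21.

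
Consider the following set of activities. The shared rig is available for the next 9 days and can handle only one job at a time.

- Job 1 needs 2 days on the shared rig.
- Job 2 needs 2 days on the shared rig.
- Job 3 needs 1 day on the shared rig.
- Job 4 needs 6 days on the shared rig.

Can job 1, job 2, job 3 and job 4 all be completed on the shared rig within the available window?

Running back to back, the jobs need 2 + 2 + 1 + 6 = 11 days on the shared rig.
Since 11 > 9, they cannot all fit.

No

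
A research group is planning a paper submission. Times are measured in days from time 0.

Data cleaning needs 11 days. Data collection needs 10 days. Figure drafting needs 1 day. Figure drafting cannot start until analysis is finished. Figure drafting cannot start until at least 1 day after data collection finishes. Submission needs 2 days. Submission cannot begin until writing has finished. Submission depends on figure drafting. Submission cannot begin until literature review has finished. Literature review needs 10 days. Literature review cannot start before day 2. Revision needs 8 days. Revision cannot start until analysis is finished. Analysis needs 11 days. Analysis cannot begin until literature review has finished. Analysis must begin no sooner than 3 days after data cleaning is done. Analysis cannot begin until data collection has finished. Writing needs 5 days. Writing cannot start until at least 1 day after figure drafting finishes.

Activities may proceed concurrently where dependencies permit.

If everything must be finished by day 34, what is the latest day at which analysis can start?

Nothing follows submission; the deadline of day 34 is its only limit. It must start by 34 − 2 = day 32.
Writing has to be done before submission (must start by day 32). That means finishing by day 32, i.e. starting by 32 − 5 = day 27.
For figure drafting: writing (must start by day 27, minus 1-day gap → day 26); submission (must start by day 32). The most restrictive is day 26; with a 1-day duration, figure drafting must start by day 25.
To finish by day 34, revision (duration 8) must start no later than day 26.
Analysis feeds figure drafting (must start by day 25); revision (must start by day 26). Taking the minimum, analysis must finish by day 25 and start by 25 − 11 = day 14.

14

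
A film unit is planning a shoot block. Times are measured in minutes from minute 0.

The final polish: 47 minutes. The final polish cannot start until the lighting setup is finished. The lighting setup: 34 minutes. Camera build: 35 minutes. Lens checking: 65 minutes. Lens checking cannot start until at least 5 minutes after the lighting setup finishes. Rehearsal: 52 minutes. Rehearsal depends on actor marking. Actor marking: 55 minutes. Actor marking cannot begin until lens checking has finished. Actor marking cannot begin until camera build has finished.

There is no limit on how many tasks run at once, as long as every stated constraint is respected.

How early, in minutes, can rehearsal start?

Camera build can start immediately at minute 0; it finishes at minute 35.
Nothing blocks the lighting setup, so it runs from minute 0 to minute 34.
After the lighting setup (finishes minute 34, plus 5-minute gap → minute 39), lens checking can start at minute 39 and finishes at minute 104.
Actor marking needs all of lens checking (finishes minute 104); camera build (finishes minute 35). That puts its earliest start at minute 104; it finishes at 104 + 55 = minute 159.
Rehearsal waits on actor marking (finishes minute 159), so the earliest it can start is minute 159.

159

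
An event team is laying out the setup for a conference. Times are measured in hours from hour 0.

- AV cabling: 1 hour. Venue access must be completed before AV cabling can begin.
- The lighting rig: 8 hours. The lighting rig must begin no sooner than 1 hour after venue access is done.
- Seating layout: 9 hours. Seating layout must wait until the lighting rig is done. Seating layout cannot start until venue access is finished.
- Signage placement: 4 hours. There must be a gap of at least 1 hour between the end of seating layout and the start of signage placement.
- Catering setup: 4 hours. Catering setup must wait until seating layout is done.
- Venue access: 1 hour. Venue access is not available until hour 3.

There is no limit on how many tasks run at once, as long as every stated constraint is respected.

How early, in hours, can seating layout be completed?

Venue access waits on its own release at hour 3, so it starts at hour 3 and finishes at 3 + 1 = hour 4.
The lighting rig cannot begin until venue access (finishes hour 4, plus 1-hour gap → hour 5). It runs from hour 5 to 5 + 8 = hour 13.
For seating layout: the lighting rig (finishes hour 13); venue access (finishes hour 4). Taking the maximum gives a start of hour 13, and it finishes at 13 + 9 = hour 22.

22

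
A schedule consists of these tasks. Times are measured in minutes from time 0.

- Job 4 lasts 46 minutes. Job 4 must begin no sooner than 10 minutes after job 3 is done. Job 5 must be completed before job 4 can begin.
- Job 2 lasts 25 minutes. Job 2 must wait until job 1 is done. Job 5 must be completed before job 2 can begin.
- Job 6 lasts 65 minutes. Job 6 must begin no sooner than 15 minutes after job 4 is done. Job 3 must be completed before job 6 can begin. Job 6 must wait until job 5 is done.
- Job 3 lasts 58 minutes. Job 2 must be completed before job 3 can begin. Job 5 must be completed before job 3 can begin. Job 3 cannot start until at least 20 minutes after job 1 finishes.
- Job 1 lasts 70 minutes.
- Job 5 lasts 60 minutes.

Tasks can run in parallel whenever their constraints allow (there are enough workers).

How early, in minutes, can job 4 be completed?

209

Nothing blocks job 5, so it runs from minute 0 to minute 60.
Nothing blocks job 1, so it runs from minute 0 to minute 70.
For job 2: job 1 (finishes minute 70); job 5 (finishes minute 60). Taking the maximum gives a start of minute 70, and it finishes at 70 + 25 = minute 95.
For job 3: job 2 (finishes minute 95); job 5 (finishes minute 60); job 1 (finishes minute 70, plus 20-minute gap → minute 90). Taking the maximum gives a start of minute 95, and it finishes at 95 + 58 = minute 153.
Job 4 cannot start until job 3 (finishes minute 153, plus 10-minute gap → minute 163); job 5 (finishes minute 60). The controlling bound is minute 163, so job 4 finishes at 163 + 46 = minute 209.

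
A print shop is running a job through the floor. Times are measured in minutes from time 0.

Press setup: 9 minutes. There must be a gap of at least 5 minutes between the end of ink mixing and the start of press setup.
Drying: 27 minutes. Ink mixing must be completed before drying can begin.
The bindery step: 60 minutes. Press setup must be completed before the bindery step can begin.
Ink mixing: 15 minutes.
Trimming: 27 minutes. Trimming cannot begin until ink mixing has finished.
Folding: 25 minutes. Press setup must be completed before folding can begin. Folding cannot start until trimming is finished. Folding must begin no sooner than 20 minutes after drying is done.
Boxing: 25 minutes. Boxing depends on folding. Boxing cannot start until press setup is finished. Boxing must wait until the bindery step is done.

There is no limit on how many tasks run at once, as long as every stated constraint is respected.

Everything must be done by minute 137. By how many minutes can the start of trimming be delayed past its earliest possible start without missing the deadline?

Nothing blocks ink mixing, so it runs from minute 0 to minute 15.
Trimming cannot begin until ink mixing (finishes minute 15). It runs from minute 15 to 15 + 27 = minute 42.

Working backward from the deadline:
Boxing must finish by minute 137; it takes 25 minutes, so it must start by 137 − 25 = minute 112.
Folding must finish before boxing (must start by minute 112). With a 25-minute duration, folding must start by 112 − 25 = minute 87.
Since folding (must start by minute 87) depends on it, trimming must finish by minute 87. Backing off its 27-minute duration gives a latest start of minute 60.
So trimming can start as early as minute 15 and as late as minute 60, giving 60 − 15 = 45 minutes of slack.

45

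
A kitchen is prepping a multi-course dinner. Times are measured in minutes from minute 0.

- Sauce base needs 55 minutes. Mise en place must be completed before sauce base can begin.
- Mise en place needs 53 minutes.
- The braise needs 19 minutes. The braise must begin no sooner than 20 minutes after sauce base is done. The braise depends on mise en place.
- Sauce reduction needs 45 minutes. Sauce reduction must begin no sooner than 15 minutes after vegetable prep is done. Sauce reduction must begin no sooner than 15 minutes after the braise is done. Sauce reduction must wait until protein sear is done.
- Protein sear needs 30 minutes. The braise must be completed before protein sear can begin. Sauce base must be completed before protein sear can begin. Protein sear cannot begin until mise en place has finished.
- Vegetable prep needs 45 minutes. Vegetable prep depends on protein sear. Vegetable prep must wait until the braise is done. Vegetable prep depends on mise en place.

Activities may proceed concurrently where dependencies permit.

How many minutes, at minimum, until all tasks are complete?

282

Nothing blocks mise en place, so it runs from minute 0 to minute 53.
After mise en place (finishes minute 53), sauce base can start at minute 53 and finishes at minute 108.
The braise needs all of sauce base (finishes minute 108, plus 20-minute gap → minute 128); mise en place (finishes minute 53). That puts its earliest start at minute 128; it finishes at 128 + 19 = minute 147.
For protein sear: the braise (finishes minute 147); sauce base (finishes minute 108); mise en place (finishes minute 53). Taking the maximum gives a start of minute 147, and it finishes at 147 + 30 = minute 177.
Vegetable prep has to wait for protein sear (finishes minute 177); the braise (finishes minute 147); mise en place (finishes minute 53). The latest of these is minute 177, so vegetable prep runs minute 177 to 177 + 45 = minute 222.
Sauce reduction cannot start until vegetable prep (finishes minute 222, plus 15-minute gap → minute 237); the braise (finishes minute 147, plus 15-minute gap → minute 162); protein sear (finishes minute 177). The controlling bound is minute 237, so sauce reduction finishes at 237 + 45 = minute 282.
All tasks are finished once the last one completes. Finish times: Mise en place at 53, Sauce base at 108, The braise at 147, Protein sear at 177, Vegetable prep at 222, Sauce reduction at 282. The latest is minute 282.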